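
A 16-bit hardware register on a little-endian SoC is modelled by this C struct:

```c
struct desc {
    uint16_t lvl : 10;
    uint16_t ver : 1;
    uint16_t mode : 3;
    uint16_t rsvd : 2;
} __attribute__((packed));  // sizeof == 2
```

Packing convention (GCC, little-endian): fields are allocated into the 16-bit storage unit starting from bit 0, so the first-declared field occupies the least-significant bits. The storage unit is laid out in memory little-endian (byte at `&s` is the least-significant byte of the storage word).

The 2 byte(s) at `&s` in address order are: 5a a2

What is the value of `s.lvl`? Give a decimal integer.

[0]=0x5a [1]=0xa2 (little-endian) → word 0xa25a
lvl:10 @ bit 0 → (0xa25a>>0)&0x3ff = 0x25a  ←
ver:1 @ bit 10 → (0xa25a>>10)&0x1 = 0x0
mode:3 @ bit 11 → (0xa25a>>11)&0x7 = 0x4
rsvd:2 @ bit 14 → (0xa25a>>14)&0x3 = 0x2

602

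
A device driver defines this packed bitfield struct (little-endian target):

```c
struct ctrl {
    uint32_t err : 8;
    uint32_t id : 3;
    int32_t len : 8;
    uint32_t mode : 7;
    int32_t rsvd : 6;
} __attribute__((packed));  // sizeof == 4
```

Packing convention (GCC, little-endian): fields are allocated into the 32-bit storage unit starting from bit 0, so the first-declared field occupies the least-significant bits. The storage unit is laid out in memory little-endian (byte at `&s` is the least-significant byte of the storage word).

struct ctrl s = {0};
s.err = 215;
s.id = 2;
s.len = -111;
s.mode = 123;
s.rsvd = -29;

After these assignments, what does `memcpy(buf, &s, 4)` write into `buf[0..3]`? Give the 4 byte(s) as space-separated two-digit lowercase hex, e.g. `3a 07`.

err (8b) val=215 bits=0xd7 at bit 0: 0x000000d7
id (3b) val=2 bits=0x2 at bit 8: 0x000002d7
len (8b) val=-111 bits=0x91 at bit 11: 0x00048ad7
mode (7b) val=123 bits=0x7b at bit 19: 0x03dc8ad7
rsvd (6b) val=-29 bits=0x23 at bit 26: 0x8fdc8ad7
word = 0x8fdc8ad7 → little-endian bytes:
  [0]=0xd7  [1]=0x8a  [2]=0xdc  [3]=0x8f

d7 8a dc 8f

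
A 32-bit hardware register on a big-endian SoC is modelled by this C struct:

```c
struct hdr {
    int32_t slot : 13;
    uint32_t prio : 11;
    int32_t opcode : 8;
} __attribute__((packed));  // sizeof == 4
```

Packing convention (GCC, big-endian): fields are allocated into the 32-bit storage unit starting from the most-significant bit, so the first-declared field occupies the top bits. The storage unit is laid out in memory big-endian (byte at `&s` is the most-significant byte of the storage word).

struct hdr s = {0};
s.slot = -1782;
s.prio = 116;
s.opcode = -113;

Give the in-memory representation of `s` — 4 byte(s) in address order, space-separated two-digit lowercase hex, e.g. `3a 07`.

slot:13 = -1782 → 0x190a << 19 → word 0xc8500000
prio:11 = 116 → 0x74 << 8 → word 0xc8507400
opcode:8 = -113 → 0x8f << 0 → word 0xc850748f
word = 0xc850748f → big-endian bytes:
  [0]=0xc8  [1]=0x50  [2]=0x74  [3]=0x8f

c8 50 74 8f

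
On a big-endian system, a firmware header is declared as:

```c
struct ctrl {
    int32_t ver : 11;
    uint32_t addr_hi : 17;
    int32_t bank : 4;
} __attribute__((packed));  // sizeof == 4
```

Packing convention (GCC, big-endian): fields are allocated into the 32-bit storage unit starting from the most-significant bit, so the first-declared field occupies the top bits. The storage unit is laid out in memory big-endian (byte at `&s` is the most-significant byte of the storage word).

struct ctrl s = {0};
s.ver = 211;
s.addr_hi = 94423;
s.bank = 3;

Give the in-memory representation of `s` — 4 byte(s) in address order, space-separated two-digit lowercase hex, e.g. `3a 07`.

1a 77 0d 73

ver:11 = 211 → 0xd3 << 21 → word 0x1a600000
addr_hi:17 = 94423 → 0x170d7 << 4 → word 0x1a770d70
bank:4 = 3 → 0x3 << 0 → word 0x1a770d73
word = 0x1a770d73 → big-endian bytes:
  [0]=0x1a  [1]=0x77  [2]=0x0d  [3]=0x73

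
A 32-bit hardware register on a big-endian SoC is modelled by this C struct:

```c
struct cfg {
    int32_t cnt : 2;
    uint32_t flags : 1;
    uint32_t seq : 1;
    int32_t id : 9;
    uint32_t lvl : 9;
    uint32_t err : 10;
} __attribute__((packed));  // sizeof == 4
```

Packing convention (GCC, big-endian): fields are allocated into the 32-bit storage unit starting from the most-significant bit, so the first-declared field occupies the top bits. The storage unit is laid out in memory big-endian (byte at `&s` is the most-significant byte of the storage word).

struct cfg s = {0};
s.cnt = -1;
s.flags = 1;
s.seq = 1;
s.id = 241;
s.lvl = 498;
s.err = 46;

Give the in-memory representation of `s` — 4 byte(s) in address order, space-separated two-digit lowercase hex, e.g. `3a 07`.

[30+:2] cnt=-1 & 0x3 = 0x3; word=0xc0000000
[29+:1] flags=1 & 0x1 = 0x1; word=0xe0000000
[28+:1] seq=1 & 0x1 = 0x1; word=0xf0000000
[19+:9] id=241 & 0x1ff = 0xf1; word=0xf7880000
[10+:9] lvl=498 & 0x1ff = 0x1f2; word=0xf78fc800
[0+:10] err=46 & 0x3ff = 0x2e; word=0xf78fc82e
word = 0xf78fc82e → big-endian bytes:
  [0]=0xf7  [1]=0x8f  [2]=0xc8  [3]=0x2e

f7 8f c8 2e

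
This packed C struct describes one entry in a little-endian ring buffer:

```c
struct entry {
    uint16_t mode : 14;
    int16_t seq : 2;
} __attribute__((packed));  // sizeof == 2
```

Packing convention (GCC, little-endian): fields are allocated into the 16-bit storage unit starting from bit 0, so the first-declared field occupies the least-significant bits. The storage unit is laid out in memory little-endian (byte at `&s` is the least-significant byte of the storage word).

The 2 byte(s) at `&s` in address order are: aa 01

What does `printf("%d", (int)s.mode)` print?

426

[0]=0xaa [1]=0x01 (little-endian) → word 0x01aa
mode:14 @ bit 0 → (0x01aa>>0)&0x3fff = 0x1aa  ←
seq:2 @ bit 14 → (0x01aa>>14)&0x3 = 0x0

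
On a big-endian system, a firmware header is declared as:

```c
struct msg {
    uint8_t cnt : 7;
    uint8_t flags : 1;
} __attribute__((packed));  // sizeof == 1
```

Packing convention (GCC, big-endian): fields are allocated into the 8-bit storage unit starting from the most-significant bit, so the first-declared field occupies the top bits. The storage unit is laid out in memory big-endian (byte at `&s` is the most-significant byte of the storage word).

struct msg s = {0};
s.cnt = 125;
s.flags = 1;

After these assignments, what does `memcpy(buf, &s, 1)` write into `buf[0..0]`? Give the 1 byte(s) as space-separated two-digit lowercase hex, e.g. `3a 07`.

fb

[1+:7] cnt=125 & 0x7f = 0x7d; word=0xfa
[0+:1] flags=1 & 0x1 = 0x1; word=0xfb
word = 0xfb → big-endian bytes:
  [0]=0xfb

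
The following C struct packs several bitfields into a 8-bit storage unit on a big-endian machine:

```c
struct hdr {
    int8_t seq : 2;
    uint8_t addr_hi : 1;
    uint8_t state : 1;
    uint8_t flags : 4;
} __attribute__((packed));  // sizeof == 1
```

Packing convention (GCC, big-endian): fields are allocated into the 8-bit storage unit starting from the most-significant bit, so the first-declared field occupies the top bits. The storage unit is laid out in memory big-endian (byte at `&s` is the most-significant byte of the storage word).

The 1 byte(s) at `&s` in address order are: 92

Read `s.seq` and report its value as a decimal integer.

[0]=0x92 (big-endian) → word 0x92
seq:2 @ bit 6 → (0x92>>6)&0x3 = 0x2  ←
addr_hi:1 @ bit 5 → (0x92>>5)&0x1 = 0x0
state:1 @ bit 4 → (0x92>>4)&0x1 = 0x1
flags:4 @ bit 0 → (0x92>>0)&0xf = 0x2
seq signed 2b, MSB=1: 2 - 4 = -2

-2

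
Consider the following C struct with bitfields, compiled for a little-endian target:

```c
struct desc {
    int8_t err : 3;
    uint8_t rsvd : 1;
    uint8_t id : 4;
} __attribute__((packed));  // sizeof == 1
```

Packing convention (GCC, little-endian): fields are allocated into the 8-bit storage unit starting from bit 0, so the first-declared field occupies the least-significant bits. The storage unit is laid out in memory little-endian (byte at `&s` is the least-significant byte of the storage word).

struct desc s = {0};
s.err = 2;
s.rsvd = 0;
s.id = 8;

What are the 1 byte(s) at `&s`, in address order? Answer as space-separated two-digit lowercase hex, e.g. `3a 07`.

82

err:3 = 2 → 0x2 << 0 → word 0x02
rsvd:1 = 0 → 0x0 << 3 → word 0x02
id:4 = 8 → 0x8 << 4 → word 0x82
word = 0x82 → little-endian bytes:
  [0]=0x82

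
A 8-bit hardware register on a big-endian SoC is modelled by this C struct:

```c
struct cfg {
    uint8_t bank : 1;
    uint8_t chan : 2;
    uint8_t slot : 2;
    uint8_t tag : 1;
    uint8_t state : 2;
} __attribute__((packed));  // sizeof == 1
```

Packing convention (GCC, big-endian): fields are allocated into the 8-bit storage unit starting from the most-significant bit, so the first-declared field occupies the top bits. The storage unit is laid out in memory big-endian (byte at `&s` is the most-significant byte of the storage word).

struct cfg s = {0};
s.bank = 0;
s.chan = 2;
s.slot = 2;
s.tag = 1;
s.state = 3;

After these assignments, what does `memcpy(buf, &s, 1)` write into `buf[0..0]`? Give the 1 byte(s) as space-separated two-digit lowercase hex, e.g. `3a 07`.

bank:1 = 0 → 0x0 << 7 → word 0x00
chan:2 = 2 → 0x2 << 5 → word 0x40
slot:2 = 2 → 0x2 << 3 → word 0x50
tag:1 = 1 → 0x1 << 2 → word 0x54
state:2 = 3 → 0x3 << 0 → word 0x57
word = 0x57 → big-endian bytes:
  [0]=0x57

57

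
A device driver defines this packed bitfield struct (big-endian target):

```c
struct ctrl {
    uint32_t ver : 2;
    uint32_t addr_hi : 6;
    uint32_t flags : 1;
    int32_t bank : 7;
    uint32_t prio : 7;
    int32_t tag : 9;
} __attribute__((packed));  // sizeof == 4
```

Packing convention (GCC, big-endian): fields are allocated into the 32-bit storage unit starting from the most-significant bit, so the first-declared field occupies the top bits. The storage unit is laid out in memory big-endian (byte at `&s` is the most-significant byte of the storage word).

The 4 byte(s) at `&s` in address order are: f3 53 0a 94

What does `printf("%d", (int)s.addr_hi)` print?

51

[0]=0xf3 [1]=0x53 [2]=0x0a [3]=0x94 (big-endian) → word 0xf3530a94
ver:2 @ bit 30 → (0xf3530a94>>30)&0x3 = 0x3
addr_hi:6 @ bit 24 → (0xf3530a94>>24)&0x3f = 0x33  ←
flags:1 @ bit 23 → (0xf3530a94>>23)&0x1 = 0x0
bank:7 @ bit 16 → (0xf3530a94>>16)&0x7f = 0x53
prio:7 @ bit 9 → (0xf3530a94>>9)&0x7f = 0x5
tag:9 @ bit 0 → (0xf3530a94>>0)&0x1ff = 0x94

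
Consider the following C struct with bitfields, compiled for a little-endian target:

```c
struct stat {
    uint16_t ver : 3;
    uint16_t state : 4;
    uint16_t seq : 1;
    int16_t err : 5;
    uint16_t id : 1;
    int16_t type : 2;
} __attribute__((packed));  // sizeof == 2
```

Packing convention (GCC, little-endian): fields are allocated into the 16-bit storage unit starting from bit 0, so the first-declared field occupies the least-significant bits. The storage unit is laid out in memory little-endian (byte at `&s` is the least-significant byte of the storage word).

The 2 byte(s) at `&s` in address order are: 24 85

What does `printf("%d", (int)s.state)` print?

[0]=0x24 [1]=0x85 (little-endian) → word 0x8524
ver [0+:3] = (word>>0) & 0x7 = 4
state [3+:4] = (word>>3) & 0xf = 4  ←
seq [7+:1] = (word>>7) & 0x1 = 0
err [8+:5] = (word>>8) & 0x1f = 5
id [13+:1] = (word>>13) & 0x1 = 0
type [14+:2] = (word>>14) & 0x3 = 2

4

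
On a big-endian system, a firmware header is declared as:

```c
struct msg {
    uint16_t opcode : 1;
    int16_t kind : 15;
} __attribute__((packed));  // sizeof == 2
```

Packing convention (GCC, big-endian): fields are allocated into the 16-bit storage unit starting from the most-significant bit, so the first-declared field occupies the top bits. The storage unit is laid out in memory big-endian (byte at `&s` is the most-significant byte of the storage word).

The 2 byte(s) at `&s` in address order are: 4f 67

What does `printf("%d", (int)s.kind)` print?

-12441

[0]=0x4f [1]=0x67 (big-endian) → word 0x4f67
opcode:1 @ bit 15 → (0x4f67>>15)&0x1 = 0x0
kind:15 @ bit 0 → (0x4f67>>0)&0x7fff = 0x4f67  ←
kind signed 15b, MSB=1: 20327 - 32768 = -12441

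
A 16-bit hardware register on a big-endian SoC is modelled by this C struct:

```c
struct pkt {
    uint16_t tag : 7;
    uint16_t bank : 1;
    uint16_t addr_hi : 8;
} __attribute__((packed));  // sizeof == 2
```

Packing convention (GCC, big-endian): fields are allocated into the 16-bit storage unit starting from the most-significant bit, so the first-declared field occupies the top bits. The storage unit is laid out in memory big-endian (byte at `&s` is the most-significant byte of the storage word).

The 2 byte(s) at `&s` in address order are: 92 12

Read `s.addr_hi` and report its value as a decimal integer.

18

[0]=0x92 [1]=0x12 (big-endian) → word 0x9212
tag:7 @ bit 9 → (0x9212>>9)&0x7f = 0x49
bank:1 @ bit 8 → (0x9212>>8)&0x1 = 0x0
addr_hi:8 @ bit 0 → (0x9212>>0)&0xff = 0x12  ←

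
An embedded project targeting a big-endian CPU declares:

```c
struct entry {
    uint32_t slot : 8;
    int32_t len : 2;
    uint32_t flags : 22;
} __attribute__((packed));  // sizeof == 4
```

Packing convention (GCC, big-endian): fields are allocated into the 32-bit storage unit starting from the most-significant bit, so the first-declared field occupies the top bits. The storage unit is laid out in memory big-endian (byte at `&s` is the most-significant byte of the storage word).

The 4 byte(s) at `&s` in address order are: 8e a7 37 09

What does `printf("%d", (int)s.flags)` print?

2569993

[0]=0x8e [1]=0xa7 [2]=0x37 [3]=0x09 (big-endian) → word 0x8ea73709
slot:8 @ bit 24 → (0x8ea73709>>24)&0xff = 0x8e
len:2 @ bit 22 → (0x8ea73709>>22)&0x3 = 0x2
flags:22 @ bit 0 → (0x8ea73709>>0)&0x3fffff = 0x273709  ←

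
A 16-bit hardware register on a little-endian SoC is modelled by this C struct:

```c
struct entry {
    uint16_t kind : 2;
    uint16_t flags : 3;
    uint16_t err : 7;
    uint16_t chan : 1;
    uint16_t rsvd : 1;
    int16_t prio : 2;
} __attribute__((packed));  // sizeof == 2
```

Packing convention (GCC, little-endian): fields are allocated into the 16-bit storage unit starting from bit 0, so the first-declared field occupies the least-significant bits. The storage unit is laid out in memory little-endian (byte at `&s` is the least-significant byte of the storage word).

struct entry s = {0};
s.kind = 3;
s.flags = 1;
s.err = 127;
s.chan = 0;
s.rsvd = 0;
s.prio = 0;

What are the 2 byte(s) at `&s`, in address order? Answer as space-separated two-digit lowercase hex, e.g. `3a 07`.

kind (2b) val=3 bits=0x3 at bit 0: 0x0003
flags (3b) val=1 bits=0x1 at bit 2: 0x0007
err (7b) val=127 bits=0x7f at bit 5: 0x0fe7
chan (1b) val=0 bits=0x0 at bit 12: 0x0fe7
rsvd (1b) val=0 bits=0x0 at bit 13: 0x0fe7
prio (2b) val=0 bits=0x0 at bit 14: 0x0fe7
word = 0x0fe7 → little-endian bytes:
  [0]=0xe7  [1]=0x0f

e7 0f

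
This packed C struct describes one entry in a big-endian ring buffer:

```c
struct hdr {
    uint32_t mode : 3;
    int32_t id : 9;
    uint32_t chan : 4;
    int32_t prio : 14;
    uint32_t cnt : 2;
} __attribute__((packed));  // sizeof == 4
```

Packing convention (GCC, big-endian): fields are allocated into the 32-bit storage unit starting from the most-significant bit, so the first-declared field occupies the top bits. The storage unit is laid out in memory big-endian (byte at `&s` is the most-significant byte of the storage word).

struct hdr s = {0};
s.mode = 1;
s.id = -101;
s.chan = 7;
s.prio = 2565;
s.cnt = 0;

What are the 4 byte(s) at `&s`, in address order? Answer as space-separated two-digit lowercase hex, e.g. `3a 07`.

mode:3 = 1 → 0x1 << 29 → word 0x20000000
id:9 = -101 → 0x19b << 20 → word 0x39b00000
chan:4 = 7 → 0x7 << 16 → word 0x39b70000
prio:14 = 2565 → 0xa05 << 2 → word 0x39b72814
cnt:2 = 0 → 0x0 << 0 → word 0x39b72814
word = 0x39b72814 → big-endian bytes:
  [0]=0x39  [1]=0xb7  [2]=0x28  [3]=0x14

39 b7 28 14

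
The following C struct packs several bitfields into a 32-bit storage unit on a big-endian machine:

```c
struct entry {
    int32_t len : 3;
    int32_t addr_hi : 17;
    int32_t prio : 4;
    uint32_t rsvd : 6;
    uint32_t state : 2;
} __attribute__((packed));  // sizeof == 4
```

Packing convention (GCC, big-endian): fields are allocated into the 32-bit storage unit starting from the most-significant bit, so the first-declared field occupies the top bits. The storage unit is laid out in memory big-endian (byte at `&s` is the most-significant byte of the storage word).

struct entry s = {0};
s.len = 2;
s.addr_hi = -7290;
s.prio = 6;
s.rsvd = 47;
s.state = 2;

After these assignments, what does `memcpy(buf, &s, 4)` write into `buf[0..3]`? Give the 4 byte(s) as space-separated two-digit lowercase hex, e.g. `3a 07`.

5e 38 66 be

len:3 = 2 → 0x2 << 29 → word 0x40000000
addr_hi:17 = -7290 → 0x1e386 << 12 → word 0x5e386000
prio:4 = 6 → 0x6 << 8 → word 0x5e386600
rsvd:6 = 47 → 0x2f << 2 → word 0x5e3866bc
state:2 = 2 → 0x2 << 0 → word 0x5e3866be
word = 0x5e3866be → big-endian bytes:
  [0]=0x5e  [1]=0x38  [2]=0x66  [3]=0xbe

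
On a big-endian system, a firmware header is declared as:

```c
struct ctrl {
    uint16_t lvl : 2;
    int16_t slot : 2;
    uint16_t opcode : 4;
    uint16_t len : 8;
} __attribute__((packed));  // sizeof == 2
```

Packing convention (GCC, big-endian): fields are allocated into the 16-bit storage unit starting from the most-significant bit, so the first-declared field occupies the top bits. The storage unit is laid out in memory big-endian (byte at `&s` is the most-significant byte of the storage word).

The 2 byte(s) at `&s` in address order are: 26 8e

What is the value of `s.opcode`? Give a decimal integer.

[0]=0x26 [1]=0x8e (big-endian) → word 0x268e
lvl:2 @ bit 14 → (0x268e>>14)&0x3 = 0x0
slot:2 @ bit 12 → (0x268e>>12)&0x3 = 0x2
opcode:4 @ bit 8 → (0x268e>>8)&0xf = 0x6  ←
len:8 @ bit 0 → (0x268e>>0)&0xff = 0x8e

6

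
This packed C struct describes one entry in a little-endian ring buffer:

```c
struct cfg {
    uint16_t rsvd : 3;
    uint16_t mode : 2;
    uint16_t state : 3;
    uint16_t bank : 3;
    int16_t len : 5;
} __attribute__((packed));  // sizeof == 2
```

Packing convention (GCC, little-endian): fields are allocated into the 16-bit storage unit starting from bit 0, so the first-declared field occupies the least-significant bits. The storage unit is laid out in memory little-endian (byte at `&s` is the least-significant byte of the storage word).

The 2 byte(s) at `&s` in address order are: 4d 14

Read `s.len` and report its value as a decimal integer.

[0]=0x4d [1]=0x14 (little-endian) → word 0x144d
rsvd:3 @ bit 0 → (0x144d>>0)&0x7 = 0x5
mode:2 @ bit 3 → (0x144d>>3)&0x3 = 0x1
state:3 @ bit 5 → (0x144d>>5)&0x7 = 0x2
bank:3 @ bit 8 → (0x144d>>8)&0x7 = 0x4
len:5 @ bit 11 → (0x144d>>11)&0x1f = 0x2  ←
len signed 5b, MSB=0: value = 2

2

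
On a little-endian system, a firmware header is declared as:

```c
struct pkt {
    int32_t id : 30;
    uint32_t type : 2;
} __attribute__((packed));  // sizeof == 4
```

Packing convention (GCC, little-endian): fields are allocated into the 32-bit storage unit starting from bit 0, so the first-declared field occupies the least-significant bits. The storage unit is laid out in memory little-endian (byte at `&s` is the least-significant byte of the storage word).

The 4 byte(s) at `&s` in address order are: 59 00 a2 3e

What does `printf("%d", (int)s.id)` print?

[0]=0x59 [1]=0x00 [2]=0xa2 [3]=0x3e (little-endian) → word 0x3ea20059
id:30 @ bit 0 → (0x3ea20059>>0)&0x3fffffff = 0x3ea20059  ←
type:2 @ bit 30 → (0x3ea20059>>30)&0x3 = 0x0
id signed 30b, MSB=1: 1050804313 - 1073741824 = -22937511

-22937511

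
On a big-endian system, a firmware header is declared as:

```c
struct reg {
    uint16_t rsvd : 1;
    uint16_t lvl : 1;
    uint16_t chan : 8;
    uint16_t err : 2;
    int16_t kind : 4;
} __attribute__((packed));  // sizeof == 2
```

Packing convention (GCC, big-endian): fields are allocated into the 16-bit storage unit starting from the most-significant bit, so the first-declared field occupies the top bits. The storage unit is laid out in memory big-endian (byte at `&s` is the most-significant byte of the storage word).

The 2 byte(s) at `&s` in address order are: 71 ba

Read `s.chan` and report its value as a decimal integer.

[0]=0x71 [1]=0xba (big-endian) → word 0x71ba
rsvd:1 @ bit 15 → (0x71ba>>15)&0x1 = 0x0
lvl:1 @ bit 14 → (0x71ba>>14)&0x1 = 0x1
chan:8 @ bit 6 → (0x71ba>>6)&0xff = 0xc6  ←
err:2 @ bit 4 → (0x71ba>>4)&0x3 = 0x3
kind:4 @ bit 0 → (0x71ba>>0)&0xf = 0xa

198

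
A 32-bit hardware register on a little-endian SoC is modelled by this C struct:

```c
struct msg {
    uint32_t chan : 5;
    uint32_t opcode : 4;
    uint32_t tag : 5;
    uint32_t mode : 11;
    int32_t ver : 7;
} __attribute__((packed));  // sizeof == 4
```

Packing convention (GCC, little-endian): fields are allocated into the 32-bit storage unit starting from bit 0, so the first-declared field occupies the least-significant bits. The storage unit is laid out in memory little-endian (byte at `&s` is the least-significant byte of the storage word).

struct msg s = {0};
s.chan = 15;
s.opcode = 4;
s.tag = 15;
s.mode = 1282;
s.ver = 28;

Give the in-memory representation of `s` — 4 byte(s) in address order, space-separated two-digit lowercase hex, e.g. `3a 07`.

chan:5 = 15 → 0xf << 0 → word 0x0000000f
opcode:4 = 4 → 0x4 << 5 → word 0x0000008f
tag:5 = 15 → 0xf << 9 → word 0x00001e8f
mode:11 = 1282 → 0x502 << 14 → word 0x01409e8f
ver:7 = 28 → 0x1c << 25 → word 0x39409e8f
word = 0x39409e8f → little-endian bytes:
  [0]=0x8f  [1]=0x9e  [2]=0x40  [3]=0x39

8f 9e 40 39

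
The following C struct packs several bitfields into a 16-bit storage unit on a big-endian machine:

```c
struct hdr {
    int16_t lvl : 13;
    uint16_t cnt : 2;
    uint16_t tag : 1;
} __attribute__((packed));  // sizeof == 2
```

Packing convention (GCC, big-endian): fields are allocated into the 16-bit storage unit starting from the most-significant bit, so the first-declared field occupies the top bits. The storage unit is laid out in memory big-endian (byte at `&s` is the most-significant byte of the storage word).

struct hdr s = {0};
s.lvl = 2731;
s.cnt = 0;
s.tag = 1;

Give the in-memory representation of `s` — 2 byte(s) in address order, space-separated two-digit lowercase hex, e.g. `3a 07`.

55 59

lvl (13b) val=2731 bits=0xaab at bit 3: 0x5558
cnt (2b) val=0 bits=0x0 at bit 1: 0x5558
tag (1b) val=1 bits=0x1 at bit 0: 0x5559
word = 0x5559 → big-endian bytes:
  [0]=0x55  [1]=0x59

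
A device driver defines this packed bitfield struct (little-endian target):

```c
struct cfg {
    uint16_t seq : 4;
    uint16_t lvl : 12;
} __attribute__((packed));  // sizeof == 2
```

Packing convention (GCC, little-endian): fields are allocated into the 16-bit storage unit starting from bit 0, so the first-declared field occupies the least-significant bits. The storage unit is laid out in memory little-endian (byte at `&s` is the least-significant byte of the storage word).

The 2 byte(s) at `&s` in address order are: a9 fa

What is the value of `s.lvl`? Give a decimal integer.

4010

[0]=0xa9 [1]=0xfa (little-endian) → word 0xfaa9
seq [0+:4] = (word>>0) & 0xf = 9
lvl [4+:12] = (word>>4) & 0xfff = 4010  ←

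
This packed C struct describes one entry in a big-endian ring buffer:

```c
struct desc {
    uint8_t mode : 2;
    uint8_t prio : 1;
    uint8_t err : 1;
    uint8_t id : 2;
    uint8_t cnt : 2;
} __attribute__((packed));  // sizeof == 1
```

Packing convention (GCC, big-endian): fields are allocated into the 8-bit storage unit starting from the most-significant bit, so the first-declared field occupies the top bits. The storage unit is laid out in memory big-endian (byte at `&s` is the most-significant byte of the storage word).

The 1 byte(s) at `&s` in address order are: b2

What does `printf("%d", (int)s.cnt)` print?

[0]=0xb2 (big-endian) → word 0xb2
mode:2 @ bit 6 → (0xb2>>6)&0x3 = 0x2
prio:1 @ bit 5 → (0xb2>>5)&0x1 = 0x1
err:1 @ bit 4 → (0xb2>>4)&0x1 = 0x1
id:2 @ bit 2 → (0xb2>>2)&0x3 = 0x0
cnt:2 @ bit 0 → (0xb2>>0)&0x3 = 0x2  ←

2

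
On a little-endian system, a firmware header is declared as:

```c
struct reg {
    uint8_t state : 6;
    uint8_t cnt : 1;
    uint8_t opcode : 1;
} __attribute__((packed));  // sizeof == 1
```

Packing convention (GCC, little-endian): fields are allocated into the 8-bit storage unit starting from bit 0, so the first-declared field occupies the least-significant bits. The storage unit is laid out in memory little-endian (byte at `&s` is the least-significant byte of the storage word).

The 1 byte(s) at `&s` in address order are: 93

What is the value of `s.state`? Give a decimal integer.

19

[0]=0x93 (little-endian) → word 0x93
state:6 @ bit 0 → (0x93>>0)&0x3f = 0x13  ←
cnt:1 @ bit 6 → (0x93>>6)&0x1 = 0x0
opcode:1 @ bit 7 → (0x93>>7)&0x1 = 0x1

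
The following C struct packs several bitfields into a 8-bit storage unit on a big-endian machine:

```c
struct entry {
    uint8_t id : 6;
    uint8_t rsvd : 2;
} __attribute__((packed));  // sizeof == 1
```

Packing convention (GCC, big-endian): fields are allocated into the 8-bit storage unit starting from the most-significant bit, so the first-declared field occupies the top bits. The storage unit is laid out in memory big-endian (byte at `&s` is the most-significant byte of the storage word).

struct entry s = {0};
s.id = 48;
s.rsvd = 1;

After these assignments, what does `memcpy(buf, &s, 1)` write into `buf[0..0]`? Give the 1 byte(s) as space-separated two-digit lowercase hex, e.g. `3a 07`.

[2+:6] id=48 & 0x3f = 0x30; word=0xc0
[0+:2] rsvd=1 & 0x3 = 0x1; word=0xc1
word = 0xc1 → big-endian bytes:
  [0]=0xc1

c1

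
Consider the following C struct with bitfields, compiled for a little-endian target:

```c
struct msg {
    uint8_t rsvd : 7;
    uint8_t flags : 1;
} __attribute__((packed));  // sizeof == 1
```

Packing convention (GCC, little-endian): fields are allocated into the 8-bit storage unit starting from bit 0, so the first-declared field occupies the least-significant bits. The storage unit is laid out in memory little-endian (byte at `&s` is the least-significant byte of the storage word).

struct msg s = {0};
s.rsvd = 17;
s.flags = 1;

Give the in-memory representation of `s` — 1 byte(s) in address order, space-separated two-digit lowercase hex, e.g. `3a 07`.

91

[0+:7] rsvd=17 & 0x7f = 0x11; word=0x11
[7+:1] flags=1 & 0x1 = 0x1; word=0x91
word = 0x91 → little-endian bytes:
  [0]=0x91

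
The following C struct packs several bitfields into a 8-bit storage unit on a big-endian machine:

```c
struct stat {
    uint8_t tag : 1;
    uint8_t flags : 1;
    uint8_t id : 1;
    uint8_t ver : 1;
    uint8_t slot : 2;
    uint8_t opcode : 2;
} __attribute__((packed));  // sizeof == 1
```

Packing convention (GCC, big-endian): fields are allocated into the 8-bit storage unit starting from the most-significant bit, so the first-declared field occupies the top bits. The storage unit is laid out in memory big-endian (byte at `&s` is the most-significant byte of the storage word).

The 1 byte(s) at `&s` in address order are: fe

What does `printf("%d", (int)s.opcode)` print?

2

[0]=0xfe (big-endian) → word 0xfe
tag:1 @ bit 7 → (0xfe>>7)&0x1 = 0x1
flags:1 @ bit 6 → (0xfe>>6)&0x1 = 0x1
id:1 @ bit 5 → (0xfe>>5)&0x1 = 0x1
ver:1 @ bit 4 → (0xfe>>4)&0x1 = 0x1
slot:2 @ bit 2 → (0xfe>>2)&0x3 = 0x3
opcode:2 @ bit 0 → (0xfe>>0)&0x3 = 0x2  ←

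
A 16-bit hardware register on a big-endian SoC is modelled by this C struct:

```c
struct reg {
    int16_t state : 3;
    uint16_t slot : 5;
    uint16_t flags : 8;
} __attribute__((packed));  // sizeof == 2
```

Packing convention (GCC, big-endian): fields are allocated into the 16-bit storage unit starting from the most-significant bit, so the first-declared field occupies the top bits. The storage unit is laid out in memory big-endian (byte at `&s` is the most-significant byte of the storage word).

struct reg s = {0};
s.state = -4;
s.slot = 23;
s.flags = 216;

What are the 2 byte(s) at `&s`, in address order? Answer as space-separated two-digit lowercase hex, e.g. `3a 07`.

[13+:3] state=-4 & 0x7 = 0x4; word=0x8000
[8+:5] slot=23 & 0x1f = 0x17; word=0x9700
[0+:8] flags=216 & 0xff = 0xd8; word=0x97d8
word = 0x97d8 → big-endian bytes:
  [0]=0x97  [1]=0xd8

97 d8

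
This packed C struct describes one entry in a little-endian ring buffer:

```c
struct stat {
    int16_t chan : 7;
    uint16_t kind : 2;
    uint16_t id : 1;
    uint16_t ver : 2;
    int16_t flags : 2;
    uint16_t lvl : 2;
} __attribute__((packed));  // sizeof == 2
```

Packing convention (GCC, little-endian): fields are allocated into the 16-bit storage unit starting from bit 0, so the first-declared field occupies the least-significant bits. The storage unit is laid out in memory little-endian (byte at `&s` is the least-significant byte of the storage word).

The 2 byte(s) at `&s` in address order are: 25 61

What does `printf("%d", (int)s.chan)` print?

[0]=0x25 [1]=0x61 (little-endian) → word 0x6125
chan:7 @ bit 0 → (0x6125>>0)&0x7f = 0x25  ←
kind:2 @ bit 7 → (0x6125>>7)&0x3 = 0x2
id:1 @ bit 9 → (0x6125>>9)&0x1 = 0x0
ver:2 @ bit 10 → (0x6125>>10)&0x3 = 0x0
flags:2 @ bit 12 → (0x6125>>12)&0x3 = 0x2
lvl:2 @ bit 14 → (0x6125>>14)&0x3 = 0x1
chan signed 7b, MSB=0: value = 37

37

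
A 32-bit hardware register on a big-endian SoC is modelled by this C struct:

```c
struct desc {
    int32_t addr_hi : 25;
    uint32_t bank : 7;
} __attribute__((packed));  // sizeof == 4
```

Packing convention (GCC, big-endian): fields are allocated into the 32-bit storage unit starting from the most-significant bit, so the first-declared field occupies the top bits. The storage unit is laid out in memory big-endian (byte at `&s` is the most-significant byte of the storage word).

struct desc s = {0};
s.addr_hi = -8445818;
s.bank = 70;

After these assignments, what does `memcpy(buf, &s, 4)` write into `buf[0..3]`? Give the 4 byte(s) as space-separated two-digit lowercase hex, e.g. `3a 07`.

addr_hi (25b) val=-8445818 bits=0x17f2086 at bit 7: 0xbf904300
bank (7b) val=70 bits=0x46 at bit 0: 0xbf904346
word = 0xbf904346 → big-endian bytes:
  [0]=0xbf  [1]=0x90  [2]=0x43  [3]=0x46

bf 90 43 46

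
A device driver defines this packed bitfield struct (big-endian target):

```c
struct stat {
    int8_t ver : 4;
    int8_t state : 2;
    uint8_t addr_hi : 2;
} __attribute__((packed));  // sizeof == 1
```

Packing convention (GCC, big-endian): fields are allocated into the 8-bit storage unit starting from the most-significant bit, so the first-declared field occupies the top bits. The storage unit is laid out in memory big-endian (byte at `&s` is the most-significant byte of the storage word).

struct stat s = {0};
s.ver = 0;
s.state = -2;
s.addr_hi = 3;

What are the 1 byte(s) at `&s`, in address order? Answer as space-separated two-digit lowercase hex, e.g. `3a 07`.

ver (4b) val=0 bits=0x0 at bit 4: 0x00
state (2b) val=-2 bits=0x2 at bit 2: 0x08
addr_hi (2b) val=3 bits=0x3 at bit 0: 0x0b
word = 0x0b → big-endian bytes:
  [0]=0x0b

0b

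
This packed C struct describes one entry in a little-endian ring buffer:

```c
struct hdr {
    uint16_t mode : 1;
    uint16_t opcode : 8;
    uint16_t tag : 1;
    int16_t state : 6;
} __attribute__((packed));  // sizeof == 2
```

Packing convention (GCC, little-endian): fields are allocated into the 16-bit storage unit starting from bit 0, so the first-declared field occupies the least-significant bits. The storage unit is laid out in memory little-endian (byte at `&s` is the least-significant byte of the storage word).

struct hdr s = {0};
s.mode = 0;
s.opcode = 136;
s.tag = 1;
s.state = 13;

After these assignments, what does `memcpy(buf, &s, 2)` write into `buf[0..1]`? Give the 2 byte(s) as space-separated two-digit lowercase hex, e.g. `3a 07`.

mode (1b) val=0 bits=0x0 at bit 0: 0x0000
opcode (8b) val=136 bits=0x88 at bit 1: 0x0110
tag (1b) val=1 bits=0x1 at bit 9: 0x0310
state (6b) val=13 bits=0xd at bit 10: 0x3710
word = 0x3710 → little-endian bytes:
  [0]=0x10  [1]=0x37

10 37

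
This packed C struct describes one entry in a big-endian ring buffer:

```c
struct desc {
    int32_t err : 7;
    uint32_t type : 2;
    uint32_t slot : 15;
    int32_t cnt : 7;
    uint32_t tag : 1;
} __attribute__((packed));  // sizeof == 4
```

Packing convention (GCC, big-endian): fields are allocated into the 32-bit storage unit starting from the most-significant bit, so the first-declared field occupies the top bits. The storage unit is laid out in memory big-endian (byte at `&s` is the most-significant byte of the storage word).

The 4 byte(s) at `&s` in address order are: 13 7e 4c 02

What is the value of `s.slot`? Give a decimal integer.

[0]=0x13 [1]=0x7e [2]=0x4c [3]=0x02 (big-endian) → word 0x137e4c02
err [25+:7] = (word>>25) & 0x7f = 9
type [23+:2] = (word>>23) & 0x3 = 2
slot [8+:15] = (word>>8) & 0x7fff = 32332  ←
cnt [1+:7] = (word>>1) & 0x7f = 1
tag [0+:1] = (word>>0) & 0x1 = 0

32332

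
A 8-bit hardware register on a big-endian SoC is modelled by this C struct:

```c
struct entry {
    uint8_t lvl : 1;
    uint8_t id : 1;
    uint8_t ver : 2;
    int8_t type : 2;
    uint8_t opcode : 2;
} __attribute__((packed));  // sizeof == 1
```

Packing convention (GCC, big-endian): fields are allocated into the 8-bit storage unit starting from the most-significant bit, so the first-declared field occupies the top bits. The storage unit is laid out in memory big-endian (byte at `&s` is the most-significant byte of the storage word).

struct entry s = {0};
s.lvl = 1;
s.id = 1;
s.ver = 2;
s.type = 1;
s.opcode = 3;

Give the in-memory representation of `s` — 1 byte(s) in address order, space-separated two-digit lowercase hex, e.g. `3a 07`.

lvl:1 = 1 → 0x1 << 7 → word 0x80
id:1 = 1 → 0x1 << 6 → word 0xc0
ver:2 = 2 → 0x2 << 4 → word 0xe0
type:2 = 1 → 0x1 << 2 → word 0xe4
opcode:2 = 3 → 0x3 << 0 → word 0xe7
word = 0xe7 → big-endian bytes:
  [0]=0xe7

e7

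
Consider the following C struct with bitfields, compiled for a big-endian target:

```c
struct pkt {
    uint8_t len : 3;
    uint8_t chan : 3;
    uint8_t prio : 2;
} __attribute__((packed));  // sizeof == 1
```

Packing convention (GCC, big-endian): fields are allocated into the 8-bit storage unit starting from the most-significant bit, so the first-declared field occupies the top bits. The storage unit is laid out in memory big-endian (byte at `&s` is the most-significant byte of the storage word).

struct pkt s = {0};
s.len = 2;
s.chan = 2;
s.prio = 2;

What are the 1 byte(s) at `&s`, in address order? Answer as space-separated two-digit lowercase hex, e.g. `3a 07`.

[5+:3] len=2 & 0x7 = 0x2; word=0x40
[2+:3] chan=2 & 0x7 = 0x2; word=0x48
[0+:2] prio=2 & 0x3 = 0x2; word=0x4a
word = 0x4a → big-endian bytes:
  [0]=0x4a

4a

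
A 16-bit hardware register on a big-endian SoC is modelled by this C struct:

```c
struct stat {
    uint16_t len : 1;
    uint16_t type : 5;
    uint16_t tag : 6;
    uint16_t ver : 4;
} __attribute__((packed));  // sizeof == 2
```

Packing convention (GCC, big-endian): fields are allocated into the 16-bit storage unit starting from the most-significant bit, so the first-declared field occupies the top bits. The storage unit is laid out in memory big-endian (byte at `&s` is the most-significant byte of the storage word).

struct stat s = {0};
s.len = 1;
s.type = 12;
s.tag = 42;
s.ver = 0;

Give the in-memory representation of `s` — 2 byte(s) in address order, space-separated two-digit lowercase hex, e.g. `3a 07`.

len:1 = 1 → 0x1 << 15 → word 0x8000
type:5 = 12 → 0xc << 10 → word 0xb000
tag:6 = 42 → 0x2a << 4 → word 0xb2a0
ver:4 = 0 → 0x0 << 0 → word 0xb2a0
word = 0xb2a0 → big-endian bytes:
  [0]=0xb2  [1]=0xa0

b2 a0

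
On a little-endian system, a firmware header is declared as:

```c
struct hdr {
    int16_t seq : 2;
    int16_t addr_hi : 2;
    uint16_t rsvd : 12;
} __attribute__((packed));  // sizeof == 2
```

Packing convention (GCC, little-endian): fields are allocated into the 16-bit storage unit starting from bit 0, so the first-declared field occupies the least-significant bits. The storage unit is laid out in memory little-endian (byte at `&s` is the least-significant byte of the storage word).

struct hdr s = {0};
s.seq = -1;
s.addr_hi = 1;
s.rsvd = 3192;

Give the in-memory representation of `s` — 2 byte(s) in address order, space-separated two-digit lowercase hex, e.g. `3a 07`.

seq:2 = -1 → 0x3 << 0 → word 0x0003
addr_hi:2 = 1 → 0x1 << 2 → word 0x0007
rsvd:12 = 3192 → 0xc78 << 4 → word 0xc787
word = 0xc787 → little-endian bytes:
  [0]=0x87  [1]=0xc7

87 c7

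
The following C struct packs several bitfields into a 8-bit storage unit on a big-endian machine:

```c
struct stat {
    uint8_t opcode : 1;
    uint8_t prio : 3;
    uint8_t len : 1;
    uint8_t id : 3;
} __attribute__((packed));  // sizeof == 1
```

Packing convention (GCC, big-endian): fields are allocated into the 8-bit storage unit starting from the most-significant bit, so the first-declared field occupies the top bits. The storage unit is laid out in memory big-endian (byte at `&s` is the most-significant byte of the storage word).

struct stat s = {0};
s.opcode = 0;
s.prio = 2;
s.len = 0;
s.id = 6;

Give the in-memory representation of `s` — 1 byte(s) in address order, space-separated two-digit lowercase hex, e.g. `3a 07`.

26

opcode (1b) val=0 bits=0x0 at bit 7: 0x00
prio (3b) val=2 bits=0x2 at bit 4: 0x20
len (1b) val=0 bits=0x0 at bit 3: 0x20
id (3b) val=6 bits=0x6 at bit 0: 0x26
word = 0x26 → big-endian bytes:
  [0]=0x26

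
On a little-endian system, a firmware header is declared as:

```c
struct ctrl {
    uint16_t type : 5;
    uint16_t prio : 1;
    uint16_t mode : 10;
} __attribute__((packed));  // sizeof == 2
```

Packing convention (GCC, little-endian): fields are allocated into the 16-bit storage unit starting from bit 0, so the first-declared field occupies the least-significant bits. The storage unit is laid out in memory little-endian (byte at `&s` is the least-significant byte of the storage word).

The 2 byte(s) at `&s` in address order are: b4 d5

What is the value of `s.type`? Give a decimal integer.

[0]=0xb4 [1]=0xd5 (little-endian) → word 0xd5b4
type [0+:5] = (word>>0) & 0x1f = 20  ←
prio [5+:1] = (word>>5) & 0x1 = 1
mode [6+:10] = (word>>6) & 0x3ff = 854

20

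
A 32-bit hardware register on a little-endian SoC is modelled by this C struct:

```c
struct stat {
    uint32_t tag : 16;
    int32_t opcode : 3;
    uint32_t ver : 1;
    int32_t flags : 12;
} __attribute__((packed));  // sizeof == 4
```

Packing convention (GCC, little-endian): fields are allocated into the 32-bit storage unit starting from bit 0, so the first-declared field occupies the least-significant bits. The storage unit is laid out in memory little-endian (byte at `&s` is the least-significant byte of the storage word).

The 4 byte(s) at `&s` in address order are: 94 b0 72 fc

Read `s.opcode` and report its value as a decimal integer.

2

[0]=0x94 [1]=0xb0 [2]=0x72 [3]=0xfc (little-endian) → word 0xfc72b094
tag [0+:16] = (word>>0) & 0xffff = 45204
opcode [16+:3] = (word>>16) & 0x7 = 2  ←
ver [19+:1] = (word>>19) & 0x1 = 0
flags [20+:12] = (word>>20) & 0xfff = 4039
opcode signed 3b, MSB=0: value = 2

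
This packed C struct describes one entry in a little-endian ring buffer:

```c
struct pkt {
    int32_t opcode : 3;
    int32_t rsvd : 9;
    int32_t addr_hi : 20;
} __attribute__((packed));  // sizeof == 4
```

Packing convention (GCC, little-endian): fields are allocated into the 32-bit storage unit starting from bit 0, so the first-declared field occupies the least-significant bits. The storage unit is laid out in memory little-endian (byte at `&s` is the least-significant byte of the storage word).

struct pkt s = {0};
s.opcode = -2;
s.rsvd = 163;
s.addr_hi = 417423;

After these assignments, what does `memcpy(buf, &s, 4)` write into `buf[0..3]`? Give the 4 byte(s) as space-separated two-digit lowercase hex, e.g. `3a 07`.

1e f5 e8 65

opcode:3 = -2 → 0x6 << 0 → word 0x00000006
rsvd:9 = 163 → 0xa3 << 3 → word 0x0000051e
addr_hi:20 = 417423 → 0x65e8f << 12 → word 0x65e8f51e
word = 0x65e8f51e → little-endian bytes:
  [0]=0x1e  [1]=0xf5  [2]=0xe8  [3]=0x65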